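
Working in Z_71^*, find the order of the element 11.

70

Since 11 ∈ (Z/71Z)^×, its order divides φ(71) = 71 − 1 = 70 = 2 · 5 · 7.
Divisors of 70: 1, 2, 5, 7, 10, 14, 35, 70.
Evaluate successive powers at the divisors of 70:
11^1 ≡ 11 (mod 71)
11^2 ≡ 50 (mod 71)
11^5 ≡ 23 (mod 71)
11^7 ≡ 14 (mod 71)
11^10 ≡ 32 (mod 71)
11^14 ≡ 54 (mod 71)
11^35 ≡ 70 (mod 71)
11^70 ≡ 1 (mod 71) ✓
Therefore the multiplicative order of 11 modulo 71 is 70.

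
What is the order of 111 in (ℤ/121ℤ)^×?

11

By Lagrange's theorem, ord_121(111) divides φ(121) = φ(11^2) = 11·(11−1) = 110 = 2 · 5 · 11.
Divisors of 110: 1, 2, 5, 10, 11, 22, 55, 110.
Evaluate successive powers at the divisors of 110:
111^1 ≡ 111
111^2 ≡ 100
111^5 ≡ 67
111^10 ≡ 12
111^11 ≡ 1
Hence ord(111) = 11.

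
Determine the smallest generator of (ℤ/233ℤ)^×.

3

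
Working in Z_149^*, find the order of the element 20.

74

By Lagrange's theorem, ord_149(20) divides φ(149) = 149 − 1 = 148 = 2^2 · 37.
Divisors of 148: 1, 2, 4, 37, 74, 148.
Check 20^d mod 149 for each divisor in increasing order:
20^1 ≡ 20 (mod 149)
20^2 ≡ 102 (mod 149)
20^4 ≡ 123 (mod 149)
20^37 ≡ 148 (mod 149)
20^74 ≡ 1 (mod 149) ✓
Therefore the multiplicative order of 20 modulo 149 is 74.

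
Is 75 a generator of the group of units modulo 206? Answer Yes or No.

φ(206) = φ(2)·φ(103) = 1·102 = 102 = 2 · 3 · 17.
Test 75^(102/q) mod 206 for each prime factor q of 102:
75^51 ≡ 205 (mod 206)  [q = 2: ≢ 1 ✓]
75^34 ≡ 149 (mod 206)  [q = 3: ≢ 1 ✓]
75^6 ≡ 169 (mod 206)  [q = 17: ≢ 1 ✓]
All checks pass, so 75 has order 102 and is a primitive root modulo 206.

Yes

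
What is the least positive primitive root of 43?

3

φ(43) = 43 − 1 = 42 = 2 · 3 · 7.
Test candidates g = 2, 3, … against the prime factors q ∈ {2, 3, 7} of φ(43): g is a generator iff g^(42/q) ≢ 1 for every such q.
g = 2: 2^21 ≡ 42; 2^14 ≡ 1 — hits 1, so not a primitive root.
g = 3: 3^21 ≡ 42; 3^14 ≡ 36; 3^6 ≡ 41 — none is 1, so 3 is a primitive root.
The smallest primitive root modulo 43 is 3.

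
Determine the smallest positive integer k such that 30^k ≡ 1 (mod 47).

46

Since 30 ∈ (Z/47Z)^×, its order divides φ(47) = 47 − 1 = 46 = 2 · 23.
Divisors of 46: 1, 2, 23, 46.
Check 30^d mod 47 for each divisor in increasing order:
30^1 ≡ 30 (mod 47)
30^2 ≡ 7 (mod 47)
30^23 ≡ 46 (mod 47)
30^46 ≡ 1 (mod 47) ✓
Hence ord(30) = 46.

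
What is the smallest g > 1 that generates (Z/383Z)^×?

φ(383) = 383 − 1 = 382 = 2 · 191.
g is a primitive root iff g^(382/q) ≢ 1 (mod 383) for each prime q ∈ {2, 191}.
g = 2: 2^191 ≡ 1 — hits 1, so not a primitive root.
g = 3: 3^191 ≡ 1 — hits 1, so not a primitive root.
g = 4: 4^191 ≡ 1 — hits 1, so not a primitive root.
g = 5: 5^191 ≡ 382; 5^2 ≡ 25 — none is 1, so 5 is a primitive root.
Hence the least primitive root of 383 is 5.

5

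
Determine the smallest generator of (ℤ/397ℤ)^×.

φ(397) = 397 − 1 = 396 = 2^2 · 3^2 · 11.
Test candidates g = 2, 3, … against the prime factors q ∈ {2, 3, 11} of φ(397): g is a generator iff g^(396/q) ≢ 1 for every such q.
g = 2: 2^198 ≡ 396; 2^132 ≡ 1 — hits 1, so not a primitive root.
g = 3: 3^198 ≡ 1 — hits 1, so not a primitive root.
g = 4: 4^198 ≡ 1 — hits 1, so not a primitive root.
g = 5: 5^198 ≡ 396; 5^132 ≡ 362; 5^36 ≡ 290 — none is 1, so 5 is a primitive root.
Hence the least primitive root of 397 is 5.

5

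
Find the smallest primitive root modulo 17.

φ(17) = 17 − 1 = 16 = 2^4.
g is a primitive root iff g^(16/q) ≢ 1 (mod 17) for each prime q ∈ {2}.
g = 2: 2^8 ≡ 1 — hits 1, so not a primitive root.
g = 3: 3^8 ≡ 16 — none is 1, so 3 is a primitive root.
Hence the least primitive root of 17 is 3.

3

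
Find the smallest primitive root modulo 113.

φ(113) = 113 − 1 = 112 = 2^4 · 7.
Test candidates g = 2, 3, … against the prime factors q ∈ {2, 7} of φ(113): g is a generator iff g^(112/q) ≢ 1 for every such q.
g = 2: 2^56 ≡ 1 — hits 1, so not a primitive root.
g = 3: 3^56 ≡ 112; 3^16 ≡ 49 — none is 1, so 3 is a primitive root.
So 3 is the smallest generator of (Z/113Z)^×.

3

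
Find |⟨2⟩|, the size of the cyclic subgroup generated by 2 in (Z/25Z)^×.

20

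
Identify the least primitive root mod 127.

3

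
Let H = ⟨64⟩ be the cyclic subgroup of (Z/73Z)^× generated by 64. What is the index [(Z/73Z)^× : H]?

24

The order of 64 must divide φ(73) = 73 − 1 = 72 = 2^3 · 3^2.
Divisors of 72: 1, 2, 3, 4, 6, 8, 9, 12, 18, 24, 36, 72.
Test each divisor d:
64^1 ≡ 64 (mod 73)
64^2 ≡ 8 (mod 73)
64^3 ≡ 1 (mod 73) ✓
The order of 64 is 3, so the subgroup it generates has 3 elements.
[(Z/73Z)^× : ⟨64⟩] = 72/3 = 24.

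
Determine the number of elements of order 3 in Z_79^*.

2

φ(79) = 79 − 1 = 78 = 2 · 3 · 13.
In a cyclic group of order 78, there are φ(d) elements of order d for each divisor d of 78, and zero for non-divisors.
3 | 78, and φ(3) = 3 − 1 = 2.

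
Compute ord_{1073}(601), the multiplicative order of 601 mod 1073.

252

ord(601) | φ(1073) = φ(29·37) = (29−1)·(37−1) = 28·36 = 1008 = 2^4 · 3^2 · 7.
Divisors of 1008: 1, 2, 3, 4, 6, 7, 8, 9, 12, 14, 16, 18, 21, 24, 28, 36, 42, 48, 56, 63, 72, 84, 112, 126, 144, 168, 252, 336, 504, 1008.
Check 601^d mod 1073 for each divisor in increasing order:
601^1 ≡ 601 (mod 1073)
601^2 ≡ 673 (mod 1073)
601^3 ≡ 1025 (mod 1073)
601^4 ≡ 123 (mod 1073)
601^6 ≡ 158 (mod 1073)
601^7 ≡ 534 (mod 1073)
601^8 ≡ 107 (mod 1073)
601^9 ≡ 1000 (mod 1073)
601^12 ≡ 285 (mod 1073)
601^14 ≡ 811 (mod 1073)
601^16 ≡ 719 (mod 1073)
601^18 ≡ 1037 (mod 1073)
601^21 ≡ 655 (mod 1073)
601^24 ≡ 750 (mod 1073)
601^28 ≡ 1045 (mod 1073)
601^36 ≡ 223 (mod 1073)
601^42 ≡ 898 (mod 1073)
601^48 ≡ 248 (mod 1073)
601^56 ≡ 784 (mod 1073)
601^63 ≡ 186 (mod 1073)
601^72 ≡ 371 (mod 1073)
601^84 ≡ 581 (mod 1073)
601^112 ≡ 900 (mod 1073)
601^126 ≡ 260 (mod 1073)
601^144 ≡ 297 (mod 1073)
601^168 ≡ 639 (mod 1073)
601^252 ≡ 1 (mod 1073) ✓
So ord_1073(601) = 252.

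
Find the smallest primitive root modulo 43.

3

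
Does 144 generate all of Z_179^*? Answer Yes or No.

No

φ(179) = 179 − 1 = 178 = 2 · 89.
An element g generates (Z/179Z)^× iff g^(178/q) ≢ 1 (mod 179) for each prime q ∈ {2, 89}.
144^89 ≡ 1 (mod 179)  [q = 2: ≡ 1 ✗]
144^2 ≡ 151 (mod 179)  [q = 89: ≢ 1 ✓]
The check at q = 2 fails, so 144 generates a proper subgroup.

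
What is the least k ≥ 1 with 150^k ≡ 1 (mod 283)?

141

By Lagrange's theorem, ord_283(150) divides φ(283) = 283 − 1 = 282 = 2 · 3 · 47.
Divisors of 282: 1, 2, 3, 6, 47, 94, 141, 282.
Compute 150^d (mod 283) for the divisors d until we hit 1:
150^1 ≡ 150 (mod 283)
150^2 ≡ 143 (mod 283)
150^3 ≡ 225 (mod 283)
150^6 ≡ 251 (mod 283)
150^47 ≡ 238 (mod 283)
150^94 ≡ 44 (mod 283)
150^141 ≡ 1 (mod 283) ✓
Hence ord(150) = 141.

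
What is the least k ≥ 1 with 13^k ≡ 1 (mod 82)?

40

By Lagrange's theorem, ord_82(13) divides φ(82) = φ(2)·φ(41) = 1·40 = 40 = 2^3 · 5.
Divisors of 40: 1, 2, 4, 5, 8, 10, 20, 40.
Evaluate successive powers at the divisors of 40:
13^1 ≡ 13
13^2 ≡ 5
13^4 ≡ 25
13^5 ≡ 79
13^8 ≡ 51
13^10 ≡ 9
13^20 ≡ 81
13^40 ≡ 1
So ord_82(13) = 40.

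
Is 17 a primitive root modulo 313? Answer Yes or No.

Yes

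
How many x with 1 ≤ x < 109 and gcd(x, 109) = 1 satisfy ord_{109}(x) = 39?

0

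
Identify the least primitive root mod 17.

φ(17) = 17 − 1 = 16 = 2^4.
Test candidates g = 2, 3, … against the prime factors q ∈ {2} of φ(17): g is a generator iff g^(16/q) ≢ 1 for every such q.
g = 2: 2^8 ≡ 1 — hits 1, so not a primitive root.
g = 3: 3^8 ≡ 16 — none is 1, so 3 is a primitive root.
The smallest primitive root modulo 17 is 3.

3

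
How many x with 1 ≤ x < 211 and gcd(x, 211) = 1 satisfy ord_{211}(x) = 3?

2

φ(211) = 211 − 1 = 210 = 2 · 3 · 5 · 7.
Since (Z/211Z)^× is cyclic of order 210, the number of elements of order d is φ(d) when d | 210 and 0 otherwise.
3 | 210, and φ(3) = 3 − 1 = 2.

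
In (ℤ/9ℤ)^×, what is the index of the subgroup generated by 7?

2

Since 7 ∈ (Z/9Z)^×, its order divides φ(9) = φ(3^2) = 3·(3−1) = 6 = 2 · 3.
Divisors of 6: 1, 2, 3, 6.
Evaluate successive powers at the divisors of 6:
7^1 ≡ 7 (mod 9)
7^2 ≡ 4 (mod 9)
7^3 ≡ 1 (mod 9) ✓
The order of 7 is 3, so the subgroup it generates has 3 elements.
Index = |(Z/9Z)^×| / |⟨7⟩| = 6 / 3 = 2.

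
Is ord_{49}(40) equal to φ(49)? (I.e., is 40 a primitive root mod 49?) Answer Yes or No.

φ(49) = φ(7^2) = 7·(7−1) = 42 = 2 · 3 · 7.
It suffices to check that the order of 40 is not a proper divisor of 42: compute 40^(42/q) for q ∈ {2, 3, 7}.
40^21 ≡ 48 (mod 49)  [q = 2: ≢ 1 ✓]
40^14 ≡ 18 (mod 49)  [q = 3: ≢ 1 ✓]
40^6 ≡ 36 (mod 49)  [q = 7: ≢ 1 ✓]
All checks pass, so 40 has order 42 and is a primitive root modulo 49.

Yes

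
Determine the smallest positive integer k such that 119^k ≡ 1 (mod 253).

By Lagrange's theorem, ord_253(119) divides φ(253) = φ(11·23) = (11−1)·(23−1) = 10·22 = 220 = 2^2 · 5 · 11.
Divisors of 220: 1, 2, 4, 5, 10, 11, 20, 22, 44, 55, 110, 220.
Compute 119^d (mod 253) for the divisors d until we hit 1:
119^1 ≡ 119 (mod 253)
119^2 ≡ 246 (mod 253)
119^4 ≡ 49 (mod 253)
119^5 ≡ 12 (mod 253)
119^10 ≡ 144 (mod 253)
119^11 ≡ 185 (mod 253)
119^20 ≡ 243 (mod 253)
119^22 ≡ 70 (mod 253)
119^44 ≡ 93 (mod 253)
119^55 ≡ 1 (mod 253) ✓
Hence ord(119) = 55.

55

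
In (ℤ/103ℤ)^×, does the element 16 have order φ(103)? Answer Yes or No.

No

φ(103) = 103 − 1 = 102 = 2 · 3 · 17.
It suffices to check that the order of 16 is not a proper divisor of 102: compute 16^(102/q) for q ∈ {2, 3, 17}.
16^51 ≡ 1 (mod 103)  [q = 2: ≡ 1 ✗]
16^34 ≡ 46 (mod 103)  [q = 3: ≢ 1 ✓]
16^6 ≡ 61 (mod 103)  [q = 17: ≢ 1 ✓]
16^51 ≡ 1 shows ord(16) | 51, strictly less than φ(103); not a primitive root.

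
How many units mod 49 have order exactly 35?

φ(49) = φ(7^2) = 7·(7−1) = 42 = 2 · 3 · 7.
Since (Z/49Z)^× is cyclic of order 42, the number of elements of order d is φ(d) when d | 42 and 0 otherwise.
Since 35 ∤ 42, the count is 0.

0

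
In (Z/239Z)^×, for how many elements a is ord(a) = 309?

0

φ(239) = 239 − 1 = 238 = 2 · 7 · 17.
Since (Z/239Z)^× is cyclic of order 238, the number of elements of order d is φ(d) when d | 238 and 0 otherwise.
Here 238 is not a multiple of 309, so there are no elements of order 309.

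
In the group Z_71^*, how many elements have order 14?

6

φ(71) = 71 − 1 = 70 = 2 · 5 · 7.
In a cyclic group of order 70, there are φ(d) elements of order d for each divisor d of 70, and zero for non-divisors.
14 = 2 · 7 divides 70, and φ(14) = 6.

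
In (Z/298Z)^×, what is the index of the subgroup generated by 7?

2

Since 7 ∈ (Z/298Z)^×, its order divides φ(298) = φ(2)·φ(149) = 1·148 = 148 = 2^2 · 37.
Divisors of 148: 1, 2, 4, 37, 74, 148.
Test each divisor d:
7^1 ≡ 7
7^2 ≡ 49
7^4 ≡ 17
7^37 ≡ 297
7^74 ≡ 1
The order of 7 is 74, so the subgroup it generates has 74 elements.
[(Z/298Z)^× : ⟨7⟩] = 148/74 = 2.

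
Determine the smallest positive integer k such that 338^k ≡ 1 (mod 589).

90

By Lagrange's theorem, ord_589(338) divides φ(589) = φ(19·31) = (19−1)·(31−1) = 18·30 = 540 = 2^2 · 3^3 · 5.
Divisors of 540: 1, 2, 3, 4, 5, 6, 9, 10, 12, 15, 18, 20, 27, 30, 36, 45, 54, 60, 90, 108, 135, 180, 270, 540.
Evaluate successive powers at the divisors of 540:
338^1 ≡ 338 (mod 589)
338^2 ≡ 567 (mod 589)
338^3 ≡ 221 (mod 589)
338^4 ≡ 484 (mod 589)
338^5 ≡ 439 (mod 589)
338^6 ≡ 543 (mod 589)
338^9 ≡ 436 (mod 589)
338^10 ≡ 118 (mod 589)
338^12 ≡ 349 (mod 589)
338^15 ≡ 559 (mod 589)
338^18 ≡ 438 (mod 589)
338^20 ≡ 377 (mod 589)
338^27 ≡ 132 (mod 589)
338^30 ≡ 311 (mod 589)
338^36 ≡ 419 (mod 589)
338^45 ≡ 94 (mod 589)
338^54 ≡ 343 (mod 589)
338^60 ≡ 125 (mod 589)
338^90 ≡ 1 (mod 589) ✓
Therefore the multiplicative order of 338 modulo 589 is 90.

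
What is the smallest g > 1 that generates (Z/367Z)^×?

φ(367) = 367 − 1 = 366 = 2 · 3 · 61.
g is a primitive root iff g^(366/q) ≢ 1 (mod 367) for each prime q ∈ {2, 3, 61}.
g = 2: 2^183 ≡ 1 — hits 1, so not a primitive root.
g = 3: 3^183 ≡ 366; 3^122 ≡ 1 — hits 1, so not a primitive root.
g = 4: 4^183 ≡ 1 — hits 1, so not a primitive root.
g = 5: 5^183 ≡ 366; 5^122 ≡ 1 — hits 1, so not a primitive root.
g = 6: 6^183 ≡ 366; 6^122 ≡ 283; 6^6 ≡ 47 — none is 1, so 6 is a primitive root.
The smallest primitive root modulo 367 is 6.

6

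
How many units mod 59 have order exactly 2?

1

φ(59) = 59 − 1 = 58 = 2 · 29.
(Z/59Z)^× is cyclic (|G| = 58); a cyclic group of order m has exactly φ(d) elements of each order d | m, and none otherwise.
2 | 58, and φ(2) = 2 − 1 = 1.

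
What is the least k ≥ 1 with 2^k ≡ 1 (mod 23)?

The order of 2 must divide φ(23) = 23 − 1 = 22 = 2 · 11.
Divisors of 22: 1, 2, 11, 22.
Check 2^d mod 23 for each divisor in increasing order:
2^1 ≡ 2 (mod 23)
2^2 ≡ 4 (mod 23)
2^11 ≡ 1 (mod 23) ✓
So ord_23(2) = 11.

11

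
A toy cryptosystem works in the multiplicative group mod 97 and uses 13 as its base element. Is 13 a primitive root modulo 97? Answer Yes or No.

Yes

φ(97) = 97 − 1 = 96 = 2^5 · 3.
Test 13^(96/q) mod 97 for each prime factor q of 96:
13^48 ≡ 96 (mod 97)  [q = 2: ≢ 1 ✓]
13^32 ≡ 35 (mod 97)  [q = 3: ≢ 1 ✓]
All checks pass, so 13 has order 96 and is a primitive root modulo 97.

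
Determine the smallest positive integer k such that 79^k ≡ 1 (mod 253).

ord(79) | φ(253) = φ(11·23) = (11−1)·(23−1) = 10·22 = 220 = 2^2 · 5 · 11.
Divisors of 220: 1, 2, 4, 5, 10, 11, 20, 22, 44, 55, 110, 220.
Compute 79^d (mod 253) for the divisors d until we hit 1:
79^1 ≡ 79
79^2 ≡ 169
79^4 ≡ 225
79^5 ≡ 65
79^10 ≡ 177
79^11 ≡ 68
79^20 ≡ 210
79^22 ≡ 70
79^44 ≡ 93
79^55 ≡ 252
79^110 ≡ 1
The smallest such exponent is 110, so the order of 79 is 110.

110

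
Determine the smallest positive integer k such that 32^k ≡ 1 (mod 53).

52

ord(32) | φ(53) = 53 − 1 = 52 = 2^2 · 13.
Divisors of 52: 1, 2, 4, 13, 26, 52.
Compute 32^d (mod 53) for the divisors d until we hit 1:
32^1 ≡ 32 (mod 53)
32^2 ≡ 17 (mod 53)
32^4 ≡ 24 (mod 53)
32^13 ≡ 30 (mod 53)
32^26 ≡ 52 (mod 53)
32^52 ≡ 1 (mod 53) ✓
Hence ord(32) = 52.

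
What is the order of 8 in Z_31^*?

Since 8 ∈ (Z/31Z)^×, its order divides φ(31) = 31 − 1 = 30 = 2 · 3 · 5.
Divisors of 30: 1, 2, 3, 5, 6, 10, 15, 30.
Evaluate successive powers at the divisors of 30:
8^1 ≡ 8 (mod 31)
8^2 ≡ 2 (mod 31)
8^3 ≡ 16 (mod 31)
8^5 ≡ 1 (mod 31) ✓
Therefore the multiplicative order of 8 modulo 31 is 5.

5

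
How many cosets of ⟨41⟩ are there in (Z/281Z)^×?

1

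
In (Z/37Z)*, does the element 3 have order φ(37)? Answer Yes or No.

No

φ(37) = 37 − 1 = 36 = 2^2 · 3^2.
An element g generates (Z/37Z)^× iff g^(36/q) ≢ 1 (mod 37) for each prime q ∈ {2, 3}.
3^18 ≡ 1 (mod 37)  [q = 2: ≡ 1 ✗]
3^12 ≡ 10 (mod 37)  [q = 3: ≢ 1 ✓]
3^18 ≡ 1 shows ord(3) | 18, strictly less than φ(37); not a primitive root.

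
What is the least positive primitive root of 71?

φ(71) = 71 − 1 = 70 = 2 · 5 · 7.
g is a primitive root iff g^(70/q) ≢ 1 (mod 71) for each prime q ∈ {2, 5, 7}.
g = 2: 2^35 ≡ 1 — hits 1, so not a primitive root.
g = 3: 3^35 ≡ 1 — hits 1, so not a primitive root.
g = 4: 4^35 ≡ 1 — hits 1, so not a primitive root.
g = 5: 5^35 ≡ 1 — hits 1, so not a primitive root.
g = 6: 6^35 ≡ 1 — hits 1, so not a primitive root.
g = 7: 7^35 ≡ 70; 7^14 ≡ 54; 7^10 ≡ 45 — none is 1, so 7 is a primitive root.
The smallest primitive root modulo 71 is 7.

7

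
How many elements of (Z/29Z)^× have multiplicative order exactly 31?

0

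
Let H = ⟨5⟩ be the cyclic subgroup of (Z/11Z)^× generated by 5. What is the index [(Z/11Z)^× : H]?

2

Since 5 ∈ (Z/11Z)^×, its order divides φ(11) = 11 − 1 = 10 = 2 · 5.
Divisors of 10: 1, 2, 5, 10.
Compute 5^d (mod 11) for the divisors d until we hit 1:
5^1 ≡ 5 (mod 11)
5^2 ≡ 3 (mod 11)
5^5 ≡ 1 (mod 11) ✓
So ord_11(5) = 5, hence |⟨5⟩| = 5.
The index is φ(11) / ord(5) = 10 / 5 = 2.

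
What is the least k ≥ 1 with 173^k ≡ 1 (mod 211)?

21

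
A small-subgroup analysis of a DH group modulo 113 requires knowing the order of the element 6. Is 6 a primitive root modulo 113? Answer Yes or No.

φ(113) = 113 − 1 = 112 = 2^4 · 7.
Test 6^(112/q) mod 113 for each prime factor q of 112:
6^56 ≡ 112 (mod 113)  [q = 2: ≢ 1 ✓]
6^16 ≡ 30 (mod 113)  [q = 7: ≢ 1 ✓]
Every test exponent gives a nontrivial residue, hence 6 generates the full group.

Yes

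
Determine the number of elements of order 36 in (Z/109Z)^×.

12

φ(109) = 109 − 1 = 108 = 2^2 · 3^3.
In a cyclic group of order 108, there are φ(d) elements of order d for each divisor d of 108, and zero for non-divisors.
36 = 2^2 · 3^2 divides 108, and φ(36) = 12.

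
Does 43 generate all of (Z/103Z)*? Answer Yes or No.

Yes

φ(103) = 103 − 1 = 102 = 2 · 3 · 17.
43 is a primitive root mod 103 iff 43^(φ(103)/q) ≢ 1 for every prime q | φ(103), i.e. q ∈ {2, 3, 17}.
43^51 ≡ 102 (mod 103)  [q = 2: ≢ 1 ✓]
43^34 ≡ 46 (mod 103)  [q = 3: ≢ 1 ✓]
43^6 ≡ 81 (mod 103)  [q = 17: ≢ 1 ✓]
None equal 1, so ord_103(43) = 102: 43 is a primitive root.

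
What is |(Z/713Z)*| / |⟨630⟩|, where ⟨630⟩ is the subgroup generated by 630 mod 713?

The order of 630 must divide φ(713) = φ(23·31) = (23−1)·(31−1) = 22·30 = 660 = 2^2 · 3 · 5 · 11.
Divisors of 660: 1, 2, 3, 4, 5, 6, 10, 11, 12, 15, 20, 22, 30, 33, 44, 55, 60, 66, 110, 132, 165, 220, 330, 660.
Test each divisor d:
630^1 ≡ 630
630^2 ≡ 472
630^3 ≡ 39
630^4 ≡ 328
630^5 ≡ 583
630^6 ≡ 95
630^10 ≡ 501
630^11 ≡ 484
630^12 ≡ 469
630^15 ≡ 466
630^20 ≡ 25
630^22 ≡ 392
630^30 ≡ 404
630^33 ≡ 70
630^44 ≡ 369
630^55 ≡ 346
630^60 ≡ 652
630^66 ≡ 622
630^110 ≡ 645
630^132 ≡ 438
630^165 ≡ 1
So ord_713(630) = 165, hence |⟨630⟩| = 165.
Index = |(Z/713Z)^×| / |⟨630⟩| = 660 / 165 = 4.

4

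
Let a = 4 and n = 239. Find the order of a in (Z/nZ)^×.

119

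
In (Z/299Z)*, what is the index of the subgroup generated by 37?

2

The order of 37 must divide φ(299) = φ(13·23) = (13−1)·(23−1) = 12·22 = 264 = 2^3 · 3 · 11.
Divisors of 264: 1, 2, 3, 4, 6, 8, 11, 12, 22, 24, 33, 44, 66, 88, 132, 264.
Evaluate successive powers at the divisors of 264:
37^1 ≡ 37 (mod 299)
37^2 ≡ 173 (mod 299)
37^3 ≡ 122 (mod 299)
37^4 ≡ 29 (mod 299)
37^6 ≡ 233 (mod 299)
37^8 ≡ 243 (mod 299)
37^11 ≡ 45 (mod 299)
37^12 ≡ 170 (mod 299)
37^22 ≡ 231 (mod 299)
37^24 ≡ 196 (mod 299)
37^33 ≡ 229 (mod 299)
37^44 ≡ 139 (mod 299)
37^66 ≡ 116 (mod 299)
37^88 ≡ 185 (mod 299)
37^132 ≡ 1 (mod 299) ✓
So ord_299(37) = 132, hence |⟨37⟩| = 132.
[(Z/299Z)^× : ⟨37⟩] = 264/132 = 2.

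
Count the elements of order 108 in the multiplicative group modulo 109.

φ(109) = 109 − 1 = 108 = 2^2 · 3^3.
Since (Z/109Z)^× is cyclic of order 108, the number of elements of order d is φ(d) when d | 108 and 0 otherwise.
108 = 2^2 · 3^3 divides 108, and φ(108) = 36.

36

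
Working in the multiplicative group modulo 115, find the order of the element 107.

44

The order of 107 must divide φ(115) = φ(5·23) = (5−1)·(23−1) = 4·22 = 88 = 2^3 · 11.
Divisors of 88: 1, 2, 4, 8, 11, 22, 44, 88.
Check 107^d mod 115 for each divisor in increasing order:
107^1 ≡ 107 (mod 115)
107^2 ≡ 64 (mod 115)
107^4 ≡ 71 (mod 115)
107^8 ≡ 96 (mod 115)
107^11 ≡ 68 (mod 115)
107^22 ≡ 24 (mod 115)
107^44 ≡ 1 (mod 115) ✓
Therefore the multiplicative order of 107 modulo 115 is 44.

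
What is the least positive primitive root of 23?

φ(23) = 23 − 1 = 22 = 2 · 11.
Test candidates g = 2, 3, … against the prime factors q ∈ {2, 11} of φ(23): g is a generator iff g^(22/q) ≢ 1 for every such q.
g = 2: 2^11 ≡ 1 — hits 1, so not a primitive root.
g = 3: 3^11 ≡ 1 — hits 1, so not a primitive root.
g = 4: 4^11 ≡ 1 — hits 1, so not a primitive root.
g = 5: 5^11 ≡ 22; 5^2 ≡ 2 — none is 1, so 5 is a primitive root.
Hence the least primitive root of 23 is 5.

5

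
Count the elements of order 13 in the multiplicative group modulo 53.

φ(53) = 53 − 1 = 52 = 2^2 · 13.
Since (Z/53Z)^× is cyclic of order 52, the number of elements of order d is φ(d) when d | 52 and 0 otherwise.
13 | 52, and φ(13) = 13 − 1 = 12.

12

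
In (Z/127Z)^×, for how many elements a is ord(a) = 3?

2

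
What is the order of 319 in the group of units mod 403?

The order of 319 must divide φ(403) = φ(13·31) = (13−1)·(31−1) = 12·30 = 360 = 2^3 · 3^2 · 5.
Divisors of 360: 1, 2, 3, 4, 5, 6, 8, 9, 10, 12, 15, 18, 20, 24, 30, 36, 40, 45, 60, 72, 90, 120, 180, 360.
Test each divisor d:
319^1 ≡ 319
319^2 ≡ 205
319^3 ≡ 109
319^4 ≡ 113
319^5 ≡ 180
319^6 ≡ 194
319^8 ≡ 276
319^9 ≡ 190
319^10 ≡ 160
319^12 ≡ 157
319^15 ≡ 187
319^18 ≡ 233
319^20 ≡ 211
319^24 ≡ 66
319^30 ≡ 311
319^36 ≡ 287
319^40 ≡ 191
319^45 ≡ 125
319^60 ≡ 1
So ord_403(319) = 60.

60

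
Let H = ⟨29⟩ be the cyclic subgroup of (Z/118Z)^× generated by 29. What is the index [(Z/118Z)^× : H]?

The order of 29 must divide φ(118) = φ(2)·φ(59) = 1·58 = 58 = 2 · 29.
Divisors of 58: 1, 2, 29, 58.
Evaluate successive powers at the divisors of 58:
29^1 ≡ 29
29^2 ≡ 15
29^29 ≡ 1
The order of 29 is 29, so the subgroup it generates has 29 elements.
[(Z/118Z)^× : ⟨29⟩] = 58/29 = 2.

2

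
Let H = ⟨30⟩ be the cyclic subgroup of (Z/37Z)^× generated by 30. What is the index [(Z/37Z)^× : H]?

ord(30) | φ(37) = 37 − 1 = 36 = 2^2 · 3^2.
Divisors of 36: 1, 2, 3, 4, 6, 9, 12, 18, 36.
Evaluate successive powers at the divisors of 36:
30^1 ≡ 30 (mod 37)
30^2 ≡ 12 (mod 37)
30^3 ≡ 27 (mod 37)
30^4 ≡ 33 (mod 37)
30^6 ≡ 26 (mod 37)
30^9 ≡ 36 (mod 37)
30^12 ≡ 10 (mod 37)
30^18 ≡ 1 (mod 37) ✓
The order of 30 is 18, so the subgroup it generates has 18 elements.
Index = |(Z/37Z)^×| / |⟨30⟩| = 36 / 18 = 2.

2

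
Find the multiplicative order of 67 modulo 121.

By Lagrange's theorem, ord_121(67) divides φ(121) = φ(11^2) = 11·(11−1) = 110 = 2 · 5 · 11.
Divisors of 110: 1, 2, 5, 10, 11, 22, 55, 110.
Check 67^d mod 121 for each divisor in increasing order:
67^1 ≡ 67 (mod 121)
67^2 ≡ 12 (mod 121)
67^5 ≡ 89 (mod 121)
67^10 ≡ 56 (mod 121)
67^11 ≡ 1 (mod 121) ✓
The smallest such exponent is 11, so the order of 67 is 11.

11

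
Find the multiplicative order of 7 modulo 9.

3

Since 7 ∈ (Z/9Z)^×, its order divides φ(9) = φ(3^2) = 3·(3−1) = 6 = 2 · 3.
Divisors of 6: 1, 2, 3, 6.
Evaluate successive powers at the divisors of 6:
7^1 ≡ 7 (mod 9)
7^2 ≡ 4 (mod 9)
7^3 ≡ 1 (mod 9) ✓
Therefore the multiplicative order of 7 modulo 9 is 3.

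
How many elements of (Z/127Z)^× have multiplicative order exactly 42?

12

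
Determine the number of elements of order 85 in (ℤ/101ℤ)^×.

φ(101) = 101 − 1 = 100 = 2^2 · 5^2.
(Z/101Z)^× is cyclic (|G| = 100); a cyclic group of order m has exactly φ(d) elements of each order d | m, and none otherwise.
Here 100 is not a multiple of 85, so there are no elements of order 85.

0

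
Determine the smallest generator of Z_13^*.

2

φ(13) = 13 − 1 = 12 = 2^2 · 3.
Test candidates g = 2, 3, … against the prime factors q ∈ {2, 3} of φ(13): g is a generator iff g^(12/q) ≢ 1 for every such q.
g = 2: 2^6 ≡ 12; 2^4 ≡ 3 — none is 1, so 2 is a primitive root.
So 2 is the smallest generator of (Z/13Z)^×.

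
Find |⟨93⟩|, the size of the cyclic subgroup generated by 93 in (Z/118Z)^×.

58

Since 93 ∈ (Z/118Z)^×, its order divides φ(118) = φ(2)·φ(59) = 1·58 = 58 = 2 · 29.
Divisors of 58: 1, 2, 29, 58.
Compute 93^d (mod 118) for the divisors d until we hit 1:
93^1 ≡ 93
93^2 ≡ 35
93^29 ≡ 117
93^58 ≡ 1
Therefore the multiplicative order of 93 modulo 118 is 58.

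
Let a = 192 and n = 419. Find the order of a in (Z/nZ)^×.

209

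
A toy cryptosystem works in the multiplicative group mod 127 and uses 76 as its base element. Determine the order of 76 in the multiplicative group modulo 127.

21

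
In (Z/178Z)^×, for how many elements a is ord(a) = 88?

40

φ(178) = φ(2)·φ(89) = 1·88 = 88 = 2^3 · 11.
In a cyclic group of order 88, there are φ(d) elements of order d for each divisor d of 88, and zero for non-divisors.
88 = 2^3 · 11 divides 88, and φ(88) = 40.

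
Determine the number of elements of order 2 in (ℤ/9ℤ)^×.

φ(9) = φ(3^2) = 3·(3−1) = 6 = 2 · 3.
(Z/9Z)^× is cyclic (|G| = 6); a cyclic group of order m has exactly φ(d) elements of each order d | m, and none otherwise.
2 | 6, and φ(2) = 2 − 1 = 1.

1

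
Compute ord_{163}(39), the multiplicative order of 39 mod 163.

Since 39 ∈ (Z/163Z)^×, its order divides φ(163) = 163 − 1 = 162 = 2 · 3^4.
Divisors of 162: 1, 2, 3, 6, 9, 18, 27, 54, 81, 162.
Compute 39^d (mod 163) for the divisors d until we hit 1:
39^1 ≡ 39 (mod 163)
39^2 ≡ 54 (mod 163)
39^3 ≡ 150 (mod 163)
39^6 ≡ 6 (mod 163)
39^9 ≡ 85 (mod 163)
39^18 ≡ 53 (mod 163)
39^27 ≡ 104 (mod 163)
39^54 ≡ 58 (mod 163)
39^81 ≡ 1 (mod 163) ✓
Hence ord(39) = 81.

81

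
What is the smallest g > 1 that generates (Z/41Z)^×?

6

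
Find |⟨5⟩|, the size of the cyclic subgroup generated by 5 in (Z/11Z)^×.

5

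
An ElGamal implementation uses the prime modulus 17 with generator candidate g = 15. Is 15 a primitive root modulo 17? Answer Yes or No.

φ(17) = 17 − 1 = 16 = 2^4.
It suffices to check that the order of 15 is not a proper divisor of 16: compute 15^(16/q) for q ∈ {2}.
15^8 ≡ 1 (mod 17)  [q = 2: ≡ 1 ✗]
Since 15^8 ≡ 1, the order of 15 divides 8 < 16, so 15 is not a primitive root.

No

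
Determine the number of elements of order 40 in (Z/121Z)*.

0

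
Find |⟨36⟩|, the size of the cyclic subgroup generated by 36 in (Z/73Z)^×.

18

Since 36 ∈ (Z/73Z)^×, its order divides φ(73) = 73 − 1 = 72 = 2^3 · 3^2.
Divisors of 72: 1, 2, 3, 4, 6, 8, 9, 12, 18, 24, 36, 72.
Evaluate successive powers at the divisors of 72:
36^1 ≡ 36 (mod 73)
36^2 ≡ 55 (mod 73)
36^3 ≡ 9 (mod 73)
36^4 ≡ 32 (mod 73)
36^6 ≡ 8 (mod 73)
36^8 ≡ 2 (mod 73)
36^9 ≡ 72 (mod 73)
36^12 ≡ 64 (mod 73)
36^18 ≡ 1 (mod 73) ✓
Therefore the multiplicative order of 36 modulo 73 is 18.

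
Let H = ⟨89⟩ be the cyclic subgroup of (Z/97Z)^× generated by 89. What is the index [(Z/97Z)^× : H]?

6

ord(89) | φ(97) = 97 − 1 = 96 = 2^5 · 3.
Divisors of 96: 1, 2, 3, 4, 6, 8, 12, 16, 24, 32, 48, 96.
Check 89^d mod 97 for each divisor in increasing order:
89^1 ≡ 89 (mod 97)
89^2 ≡ 64 (mod 97)
89^3 ≡ 70 (mod 97)
89^4 ≡ 22 (mod 97)
89^6 ≡ 50 (mod 97)
89^8 ≡ 96 (mod 97)
89^12 ≡ 75 (mod 97)
89^16 ≡ 1 (mod 97) ✓
The order of 89 is 16, so the subgroup it generates has 16 elements.
The index is φ(97) / ord(89) = 96 / 16 = 6.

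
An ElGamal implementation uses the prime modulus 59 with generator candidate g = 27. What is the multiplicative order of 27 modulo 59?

29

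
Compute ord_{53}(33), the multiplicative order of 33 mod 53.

The order of 33 must divide φ(53) = 53 − 1 = 52 = 2^2 · 13.
Divisors of 52: 1, 2, 4, 13, 26, 52.
Test each divisor d:
33^1 ≡ 33
33^2 ≡ 29
33^4 ≡ 46
33^13 ≡ 23
33^26 ≡ 52
33^52 ≡ 1
So ord_53(33) = 52.

52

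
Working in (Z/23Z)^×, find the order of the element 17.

The order of 17 must divide φ(23) = 23 − 1 = 22 = 2 · 11.
Divisors of 22: 1, 2, 11, 22.
Compute 17^d (mod 23) for the divisors d until we hit 1:
17^1 ≡ 17
17^2 ≡ 13
17^11 ≡ 22
17^22 ≡ 1
Hence ord(17) = 22.

22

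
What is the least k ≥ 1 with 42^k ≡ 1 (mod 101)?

100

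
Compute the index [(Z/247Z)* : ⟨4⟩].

12

By Lagrange's theorem, ord_247(4) divides φ(247) = φ(13·19) = (13−1)·(19−1) = 12·18 = 216 = 2^3 · 3^3.
Divisors of 216: 1, 2, 3, 4, 6, 8, 9, 12, 18, 24, 27, 36, 54, 72, 108, 216.
Evaluate successive powers at the divisors of 216:
4^1 ≡ 4 (mod 247)
4^2 ≡ 16 (mod 247)
4^3 ≡ 64 (mod 247)
4^4 ≡ 9 (mod 247)
4^6 ≡ 144 (mod 247)
4^8 ≡ 81 (mod 247)
4^9 ≡ 77 (mod 247)
4^12 ≡ 235 (mod 247)
4^18 ≡ 1 (mod 247) ✓
Thus |⟨4⟩| = ord(4) = 18.
The index is φ(247) / ord(4) = 216 / 18 = 12.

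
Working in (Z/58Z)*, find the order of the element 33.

14

Since 33 ∈ (Z/58Z)^×, its order divides φ(58) = φ(2)·φ(29) = 1·28 = 28 = 2^2 · 7.
Divisors of 28: 1, 2, 4, 7, 14, 28.
Compute 33^d (mod 58) for the divisors d until we hit 1:
33^1 ≡ 33
33^2 ≡ 45
33^4 ≡ 53
33^7 ≡ 57
33^14 ≡ 1
Hence ord(33) = 14.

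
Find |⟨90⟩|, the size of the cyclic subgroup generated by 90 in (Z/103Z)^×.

By Lagrange's theorem, ord_103(90) divides φ(103) = 103 − 1 = 102 = 2 · 3 · 17.
Divisors of 102: 1, 2, 3, 6, 17, 34, 51, 102.
Compute 90^d (mod 103) for the divisors d until we hit 1:
90^1 ≡ 90 (mod 103)
90^2 ≡ 66 (mod 103)
90^3 ≡ 69 (mod 103)
90^6 ≡ 23 (mod 103)
90^17 ≡ 102 (mod 103)
90^34 ≡ 1 (mod 103) ✓
So ord_103(90) = 34.

34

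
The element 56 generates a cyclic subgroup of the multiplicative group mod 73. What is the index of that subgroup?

3

The order of 56 must divide φ(73) = 73 − 1 = 72 = 2^3 · 3^2.
Divisors of 72: 1, 2, 3, 4, 6, 8, 9, 12, 18, 24, 36, 72.
Test each divisor d:
56^1 ≡ 56 (mod 73)
56^2 ≡ 70 (mod 73)
56^3 ≡ 51 (mod 73)
56^4 ≡ 9 (mod 73)
56^6 ≡ 46 (mod 73)
56^8 ≡ 8 (mod 73)
56^9 ≡ 10 (mod 73)
56^12 ≡ 72 (mod 73)
56^18 ≡ 27 (mod 73)
56^24 ≡ 1 (mod 73) ✓
The order of 56 is 24, so the subgroup it generates has 24 elements.
[(Z/73Z)^× : ⟨56⟩] = 72/24 = 3.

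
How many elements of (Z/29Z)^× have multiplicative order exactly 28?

12

φ(29) = 29 − 1 = 28 = 2^2 · 7.
Since (Z/29Z)^× is cyclic of order 28, the number of elements of order d is φ(d) when d | 28 and 0 otherwise.
28 = 2^2 · 7 divides 28, and φ(28) = 12.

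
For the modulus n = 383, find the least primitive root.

5

φ(383) = 383 − 1 = 382 = 2 · 191.
Test candidates g = 2, 3, … against the prime factors q ∈ {2, 191} of φ(383): g is a generator iff g^(382/q) ≢ 1 for every such q.
g = 2: 2^191 ≡ 1 — hits 1, so not a primitive root.
g = 3: 3^191 ≡ 1 — hits 1, so not a primitive root.
g = 4: 4^191 ≡ 1 — hits 1, so not a primitive root.
g = 5: 5^191 ≡ 382; 5^2 ≡ 25 — none is 1, so 5 is a primitive root.
So 5 is the smallest generator of (Z/383Z)^×.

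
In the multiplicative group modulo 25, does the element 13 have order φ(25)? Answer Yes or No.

Yes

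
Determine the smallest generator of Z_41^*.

6

φ(41) = 41 − 1 = 40 = 2^3 · 5.
g is a primitive root iff g^(40/q) ≢ 1 (mod 41) for each prime q ∈ {2, 5}.
g = 2: 2^20 ≡ 1 — hits 1, so not a primitive root.
g = 3: 3^20 ≡ 40; 3^8 ≡ 1 — hits 1, so not a primitive root.
g = 4: 4^20 ≡ 1 — hits 1, so not a primitive root.
g = 5: 5^20 ≡ 1 — hits 1, so not a primitive root.
g = 6: 6^20 ≡ 40; 6^8 ≡ 10 — none is 1, so 6 is a primitive root.
So 6 is the smallest generator of (Z/41Z)^×.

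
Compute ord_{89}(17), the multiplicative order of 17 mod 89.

The order of 17 must divide φ(89) = 89 − 1 = 88 = 2^3 · 11.
Divisors of 88: 1, 2, 4, 8, 11, 22, 44, 88.
Compute 17^d (mod 89) for the divisors d until we hit 1:
17^1 ≡ 17 (mod 89)
17^2 ≡ 22 (mod 89)
17^4 ≡ 39 (mod 89)
17^8 ≡ 8 (mod 89)
17^11 ≡ 55 (mod 89)
17^22 ≡ 88 (mod 89)
17^44 ≡ 1 (mod 89) ✓
So ord_89(17) = 44.

44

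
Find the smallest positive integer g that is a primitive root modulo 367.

6

φ(367) = 367 − 1 = 366 = 2 · 3 · 61.
g is a primitive root iff g^(366/q) ≢ 1 (mod 367) for each prime q ∈ {2, 3, 61}.
g = 2: 2^183 ≡ 1 — hits 1, so not a primitive root.
g = 3: 3^183 ≡ 366; 3^122 ≡ 1 — hits 1, so not a primitive root.
g = 4: 4^183 ≡ 1 — hits 1, so not a primitive root.
g = 5: 5^183 ≡ 366; 5^122 ≡ 1 — hits 1, so not a primitive root.
g = 6: 6^183 ≡ 366; 6^122 ≡ 283; 6^6 ≡ 47 — none is 1, so 6 is a primitive root.
So 6 is the smallest generator of (Z/367Z)^×.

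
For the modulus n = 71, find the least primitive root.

7

φ(71) = 71 − 1 = 70 = 2 · 5 · 7.
Test candidates g = 2, 3, … against the prime factors q ∈ {2, 5, 7} of φ(71): g is a generator iff g^(70/q) ≢ 1 for every such q.
g = 2: 2^35 ≡ 1 — hits 1, so not a primitive root.
g = 3: 3^35 ≡ 1 — hits 1, so not a primitive root.
g = 4: 4^35 ≡ 1 — hits 1, so not a primitive root.
g = 5: 5^35 ≡ 1 — hits 1, so not a primitive root.
g = 6: 6^35 ≡ 1 — hits 1, so not a primitive root.
g = 7: 7^35 ≡ 70; 7^14 ≡ 54; 7^10 ≡ 45 — none is 1, so 7 is a primitive root.
Hence the least primitive root of 71 is 7.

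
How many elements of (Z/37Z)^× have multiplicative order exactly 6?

2

φ(37) = 37 − 1 = 36 = 2^2 · 3^2.
(Z/37Z)^× is cyclic (|G| = 36); a cyclic group of order m has exactly φ(d) elements of each order d | m, and none otherwise.
6 = 2 · 3 divides 36, and φ(6) = 2.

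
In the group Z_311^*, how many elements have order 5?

4

φ(311) = 311 − 1 = 310 = 2 · 5 · 31.
Since (Z/311Z)^× is cyclic of order 310, the number of elements of order d is φ(d) when d | 310 and 0 otherwise.
5 | 310, and φ(5) = 5 − 1 = 4.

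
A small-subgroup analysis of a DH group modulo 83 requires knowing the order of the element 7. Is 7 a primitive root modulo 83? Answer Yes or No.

No

φ(83) = 83 − 1 = 82 = 2 · 41.
Test 7^(82/q) mod 83 for each prime factor q of 82:
7^41 ≡ 1 (mod 83)  [q = 2: ≡ 1 ✗]
7^2 ≡ 49 (mod 83)  [q = 41: ≢ 1 ✓]
7^41 ≡ 1 shows ord(7) | 41, strictly less than φ(83); not a primitive root.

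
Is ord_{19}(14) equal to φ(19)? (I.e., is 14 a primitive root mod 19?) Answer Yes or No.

Yes

φ(19) = 19 − 1 = 18 = 2 · 3^2.
An element g generates (Z/19Z)^× iff g^(18/q) ≢ 1 (mod 19) for each prime q ∈ {2, 3}.
14^9 ≡ 18 (mod 19)  [q = 2: ≢ 1 ✓]
14^6 ≡ 7 (mod 19)  [q = 3: ≢ 1 ✓]
None equal 1, so ord_19(14) = 18: 14 is a primitive root.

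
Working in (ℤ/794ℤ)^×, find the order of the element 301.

36

By Lagrange's theorem, ord_794(301) divides φ(794) = φ(2)·φ(397) = 1·396 = 396 = 2^2 · 3^2 · 11.
Divisors of 396: 1, 2, 3, 4, 6, 9, 11, 12, 18, 22, 33, 36, 44, 66, 99, 132, 198, 396.
Evaluate successive powers at the divisors of 396:
301^1 ≡ 301 (mod 794)
301^2 ≡ 85 (mod 794)
301^3 ≡ 177 (mod 794)
301^4 ≡ 79 (mod 794)
301^6 ≡ 363 (mod 794)
301^9 ≡ 731 (mod 794)
301^11 ≡ 203 (mod 794)
301^12 ≡ 759 (mod 794)
301^18 ≡ 793 (mod 794)
301^22 ≡ 715 (mod 794)
301^33 ≡ 637 (mod 794)
301^36 ≡ 1 (mod 794) ✓
So ord_794(301) = 36.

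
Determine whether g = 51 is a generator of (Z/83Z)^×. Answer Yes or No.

φ(83) = 83 − 1 = 82 = 2 · 41.
Test 51^(82/q) mod 83 for each prime factor q of 82:
51^41 ≡ 1 (mod 83)  [q = 2: ≡ 1 ✗]
51^2 ≡ 28 (mod 83)  [q = 41: ≢ 1 ✓]
The check at q = 2 fails, so 51 generates a proper subgroup.

No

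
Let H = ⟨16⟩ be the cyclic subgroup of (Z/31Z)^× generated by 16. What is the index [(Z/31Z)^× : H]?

Since 16 ∈ (Z/31Z)^×, its order divides φ(31) = 31 − 1 = 30 = 2 · 3 · 5.
Divisors of 30: 1, 2, 3, 5, 6, 10, 15, 30.
Check 16^d mod 31 for each divisor in increasing order:
16^1 ≡ 16
16^2 ≡ 8
16^3 ≡ 4
16^5 ≡ 1
So ord_31(16) = 5, hence |⟨16⟩| = 5.
[(Z/31Z)^× : ⟨16⟩] = 30/5 = 6.

6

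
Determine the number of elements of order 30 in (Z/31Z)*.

8

φ(31) = 31 − 1 = 30 = 2 · 3 · 5.
In a cyclic group of order 30, there are φ(d) elements of order d for each divisor d of 30, and zero for non-divisors.
30 = 2 · 3 · 5 divides 30, and φ(30) = 8.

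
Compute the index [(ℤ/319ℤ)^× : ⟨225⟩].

By Lagrange's theorem, ord_319(225) divides φ(319) = φ(11·29) = (11−1)·(29−1) = 10·28 = 280 = 2^3 · 5 · 7.
Divisors of 280: 1, 2, 4, 5, 7, 8, 10, 14, 20, 28, 35, 40, 56, 70, 140, 280.
Test each divisor d:
225^1 ≡ 225 (mod 319)
225^2 ≡ 223 (mod 319)
225^4 ≡ 284 (mod 319)
225^5 ≡ 100 (mod 319)
225^7 ≡ 289 (mod 319)
225^8 ≡ 268 (mod 319)
225^10 ≡ 111 (mod 319)
225^14 ≡ 262 (mod 319)
225^20 ≡ 199 (mod 319)
225^28 ≡ 59 (mod 319)
225^35 ≡ 144 (mod 319)
225^40 ≡ 45 (mod 319)
225^56 ≡ 291 (mod 319)
225^70 ≡ 1 (mod 319) ✓
The order of 225 is 70, so the subgroup it generates has 70 elements.
The index is φ(319) / ord(225) = 280 / 70 = 4.

4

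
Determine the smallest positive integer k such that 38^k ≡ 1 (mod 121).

Since 38 ∈ (Z/121Z)^×, its order divides φ(121) = φ(11^2) = 11·(11−1) = 110 = 2 · 5 · 11.
Divisors of 110: 1, 2, 5, 10, 11, 22, 55, 110.
Check 38^d mod 121 for each divisor in increasing order:
38^1 ≡ 38 (mod 121)
38^2 ≡ 113 (mod 121)
38^5 ≡ 12 (mod 121)
38^10 ≡ 23 (mod 121)
38^11 ≡ 27 (mod 121)
38^22 ≡ 3 (mod 121)
38^55 ≡ 1 (mod 121) ✓
So ord_121(38) = 55.

55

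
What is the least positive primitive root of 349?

φ(349) = 349 − 1 = 348 = 2^2 · 3 · 29.
Test candidates g = 2, 3, … against the prime factors q ∈ {2, 3, 29} of φ(349): g is a generator iff g^(348/q) ≢ 1 for every such q.
g = 2: 2^174 ≡ 348; 2^116 ≡ 226; 2^12 ≡ 257 — none is 1, so 2 is a primitive root.
The smallest primitive root modulo 349 is 2.

2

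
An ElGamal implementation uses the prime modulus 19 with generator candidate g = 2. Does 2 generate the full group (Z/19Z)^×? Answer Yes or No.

Yes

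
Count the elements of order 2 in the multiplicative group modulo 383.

1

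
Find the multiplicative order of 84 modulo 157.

156

Since 84 ∈ (Z/157Z)^×, its order divides φ(157) = 157 − 1 = 156 = 2^2 · 3 · 13.
Divisors of 156: 1, 2, 3, 4, 6, 12, 13, 26, 39, 52, 78, 156.
Test each divisor d:
84^1 ≡ 84 (mod 157)
84^2 ≡ 148 (mod 157)
84^3 ≡ 29 (mod 157)
84^4 ≡ 81 (mod 157)
84^6 ≡ 56 (mod 157)
84^12 ≡ 153 (mod 157)
84^13 ≡ 135 (mod 157)
84^26 ≡ 13 (mod 157)
84^39 ≡ 28 (mod 157)
84^52 ≡ 12 (mod 157)
84^78 ≡ 156 (mod 157)
84^156 ≡ 1 (mod 157) ✓
Therefore the multiplicative order of 84 modulo 157 is 156.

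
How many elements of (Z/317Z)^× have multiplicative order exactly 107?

0

φ(317) = 317 − 1 = 316 = 2^2 · 79.
(Z/317Z)^× is cyclic (|G| = 316); a cyclic group of order m has exactly φ(d) elements of each order d | m, and none otherwise.
Here 316 is not a multiple of 107, so there are no elements of order 107.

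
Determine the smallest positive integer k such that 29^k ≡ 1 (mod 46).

By Lagrange's theorem, ord_46(29) divides φ(46) = φ(2)·φ(23) = 1·22 = 22 = 2 · 11.
Divisors of 22: 1, 2, 11, 22.
Test each divisor d:
29^1 ≡ 29 (mod 46)
29^2 ≡ 13 (mod 46)
29^11 ≡ 1 (mod 46) ✓
So ord_46(29) = 11.

11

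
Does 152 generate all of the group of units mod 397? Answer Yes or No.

Yes

φ(397) = 397 − 1 = 396 = 2^2 · 3^2 · 11.
An element g generates (Z/397Z)^× iff g^(396/q) ≢ 1 (mod 397) for each prime q ∈ {2, 3, 11}.
152^198 ≡ 396 (mod 397)  [q = 2: ≢ 1 ✓]
152^132 ≡ 34 (mod 397)  [q = 3: ≢ 1 ✓]
152^36 ≡ 256 (mod 397)  [q = 11: ≢ 1 ✓]
Every test exponent gives a nontrivial residue, hence 152 generates the full group.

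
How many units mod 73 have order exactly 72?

24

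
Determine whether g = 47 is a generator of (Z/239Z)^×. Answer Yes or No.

φ(239) = 239 − 1 = 238 = 2 · 7 · 17.
It suffices to check that the order of 47 is not a proper divisor of 238: compute 47^(238/q) for q ∈ {2, 7, 17}.
47^119 ≡ 238 (mod 239)  [q = 2: ≢ 1 ✓]
47^34 ≡ 24 (mod 239)  [q = 7: ≢ 1 ✓]
47^14 ≡ 71 (mod 239)  [q = 17: ≢ 1 ✓]
None equal 1, so ord_239(47) = 238: 47 is a primitive root.

Yes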